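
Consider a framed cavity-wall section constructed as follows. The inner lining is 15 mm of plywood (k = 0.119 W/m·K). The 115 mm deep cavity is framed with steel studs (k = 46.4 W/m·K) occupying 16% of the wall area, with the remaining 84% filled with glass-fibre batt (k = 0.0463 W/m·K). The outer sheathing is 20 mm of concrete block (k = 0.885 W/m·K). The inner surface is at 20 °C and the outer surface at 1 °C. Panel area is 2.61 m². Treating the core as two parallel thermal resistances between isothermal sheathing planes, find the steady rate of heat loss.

Q ≈ 302 W

Sheathing layers in series; stud and cavity paths in parallel between them.
R_inner = 0.015/(0.119×2.61) = 0.0483 K/W
R_stud  = 0.115/(46.4×0.16×2.61) = 0.005935 K/W
R_cav   = 0.115/(0.0463×0.84×2.61) = 1.133 K/W
1/R_core = 1/R_stud + 1/R_cav → R_core = 0.005904 K/W
R_outer = 0.02/(0.885×2.61) = 0.008659 K/W
R_total = 0.06286 K/W
Q = ΔT/R_total = 19/0.06286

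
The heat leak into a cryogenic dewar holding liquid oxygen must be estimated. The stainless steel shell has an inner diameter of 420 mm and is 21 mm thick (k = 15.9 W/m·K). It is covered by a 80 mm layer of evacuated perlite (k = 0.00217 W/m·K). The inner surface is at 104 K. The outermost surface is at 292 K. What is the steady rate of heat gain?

Spherical conduction: R = (1/r_in − 1/r_out)/(4πk) per layer; series-sum.
R_stainless steel shell = (1/0.21 − 1/0.231)/(4π×15.9) = 0.002167 K/W
R_evacuated perlite = (1/0.231 − 1/0.311)/(4π×0.00217) = 40.84 K/W
R_total = 40.84 K/W
Q = ΔT/R_total = 188/40.84

Q ≈ 4.6 W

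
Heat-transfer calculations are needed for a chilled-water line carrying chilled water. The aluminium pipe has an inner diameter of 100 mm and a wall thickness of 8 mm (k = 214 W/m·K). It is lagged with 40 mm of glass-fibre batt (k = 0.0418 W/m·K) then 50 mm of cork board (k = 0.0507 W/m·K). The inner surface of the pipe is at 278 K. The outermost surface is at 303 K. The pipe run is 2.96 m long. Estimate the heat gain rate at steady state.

Per-layer cylindrical resistances, series-summed:
R_aluminium pipe wall = ln(58/50)/(2π×214×2.96) = 3.729×10^-5 K/W
R_glass-fibre batt = ln(98/58)/(2π×0.0418×2.96) = 0.6747 K/W
R_cork board = ln(148/98)/(2π×0.0507×2.96) = 0.4372 K/W
R_total = 1.112 K/W
Q = ΔT/R_total = 25/1.112

Q ≈ 22.5 W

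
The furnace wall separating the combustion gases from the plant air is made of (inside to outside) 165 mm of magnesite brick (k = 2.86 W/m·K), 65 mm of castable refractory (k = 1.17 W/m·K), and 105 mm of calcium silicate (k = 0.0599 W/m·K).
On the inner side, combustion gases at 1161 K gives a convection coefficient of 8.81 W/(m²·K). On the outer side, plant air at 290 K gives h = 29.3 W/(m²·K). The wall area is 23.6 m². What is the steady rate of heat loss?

Using the resistance-network approach (series):
R_inner film = 1/(h_i·A) = 1/(8.81×23.6) = 0.00481 K/W
R_magnesite brick = L/(kA) = 0.165/(2.86×23.6) = 0.002445 K/W
R_castable refractory = L/(kA) = 0.065/(1.17×23.6) = 0.002354 K/W
R_calcium silicate = L/(kA) = 0.105/(0.0599×23.6) = 0.07428 K/W
R_outer film = 1/(h_o·A) = 1/(29.3×23.6) = 0.001446 K/W
R_total = 0.08533 K/W
Q = ΔT / R_total = 871 / 0.08533

Q ≈ 10200 W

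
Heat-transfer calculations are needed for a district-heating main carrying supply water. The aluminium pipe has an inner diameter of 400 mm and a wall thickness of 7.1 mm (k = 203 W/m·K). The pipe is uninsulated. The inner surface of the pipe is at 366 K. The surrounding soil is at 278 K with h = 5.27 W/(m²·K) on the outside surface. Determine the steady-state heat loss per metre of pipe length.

Radial resistances (cylindrical: R_cond = ln(r_o/r_i)/(2πkL), R_conv = 1/(h·2πrL)):
R_aluminium pipe wall = ln(207.1/200)/(2π×203×1) = 2.735×10^-5 K/W
R_outer film = 1/(h_o·2πr_oL) = 1/(5.27×2π×0.2071×1) = 0.1458 K/W
R_total = 0.1459 K/W
Q = ΔT/R_total = 88/0.1459

q′ ≈ 603 W/m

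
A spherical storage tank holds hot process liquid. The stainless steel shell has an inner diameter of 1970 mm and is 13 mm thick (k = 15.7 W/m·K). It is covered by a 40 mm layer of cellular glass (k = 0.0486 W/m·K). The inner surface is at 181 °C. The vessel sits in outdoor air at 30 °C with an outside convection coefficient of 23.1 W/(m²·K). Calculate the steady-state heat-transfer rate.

Q ≈ 2270 W

Spherical conduction: R = (1/r_in − 1/r_out)/(4πk) per layer; series-sum.
R_stainless steel shell = (1/0.985 − 1/0.998)/(4π×15.7) = 6.703×10^-5 K/W
R_cellular glass = (1/0.998 − 1/1.038)/(4π×0.0486) = 0.06322 K/W
R_outer film = 1/(h·4πr_o²) = 1/(23.1×4π×1.038²) = 0.003197 K/W
R_total = 0.06649 K/W
Q = ΔT/R_total = 151/0.06649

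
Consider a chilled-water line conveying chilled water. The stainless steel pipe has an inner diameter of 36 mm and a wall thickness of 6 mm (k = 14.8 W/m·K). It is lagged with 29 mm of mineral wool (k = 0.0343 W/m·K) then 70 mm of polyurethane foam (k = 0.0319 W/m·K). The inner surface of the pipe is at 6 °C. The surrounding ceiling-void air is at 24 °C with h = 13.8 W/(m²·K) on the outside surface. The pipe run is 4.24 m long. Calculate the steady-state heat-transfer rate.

Radial resistances (cylindrical: R_cond = ln(r_o/r_i)/(2πkL), R_conv = 1/(h·2πrL)):
R_stainless steel pipe wall = ln(24/18)/(2π×14.8×4.24) = 7.296×10^-4 K/W
R_mineral wool = ln(53/24)/(2π×0.0343×4.24) = 0.867 K/W
R_polyurethane foam = ln(123/53)/(2π×0.0319×4.24) = 0.9906 K/W
R_outer film = 1/(h_o·2πr_oL) = 1/(13.8×2π×0.123×4.24) = 0.02211 K/W
R_total = 1.88 K/W
Q = ΔT/R_total = 18/1.88

Q ≈ 9.57 W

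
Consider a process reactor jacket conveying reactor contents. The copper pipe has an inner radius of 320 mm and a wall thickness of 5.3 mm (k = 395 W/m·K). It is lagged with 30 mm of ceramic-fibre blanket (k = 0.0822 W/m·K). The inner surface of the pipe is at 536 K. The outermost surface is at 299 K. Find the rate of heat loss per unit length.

q′ ≈ 1390 W/m

Per-layer cylindrical resistances, series-summed:
R_copper pipe wall = ln(325.3/320)/(2π×395×1) = 6.619×10^-6 K/W
R_ceramic-fibre blanket = ln(355.3/325.3)/(2π×0.0822×1) = 0.1708 K/W
R_total = 0.1708 K/W
Q = ΔT/R_total = 237/0.1708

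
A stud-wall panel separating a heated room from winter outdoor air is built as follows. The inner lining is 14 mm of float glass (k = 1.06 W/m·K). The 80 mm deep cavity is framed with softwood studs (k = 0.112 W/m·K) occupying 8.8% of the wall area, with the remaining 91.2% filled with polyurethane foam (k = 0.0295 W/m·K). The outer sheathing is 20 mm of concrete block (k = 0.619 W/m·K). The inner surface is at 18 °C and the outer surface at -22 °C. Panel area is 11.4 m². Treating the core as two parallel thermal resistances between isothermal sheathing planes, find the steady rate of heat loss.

Sheathing layers in series; stud and cavity paths in parallel between them.
R_inner = 0.014/(1.06×11.4) = 0.001159 K/W
R_stud  = 0.08/(0.112×0.088×11.4) = 0.712 K/W
R_cav   = 0.08/(0.0295×0.912×11.4) = 0.2608 K/W
1/R_core = 1/R_stud + 1/R_cav → R_core = 0.1909 K/W
R_outer = 0.02/(0.619×11.4) = 0.002834 K/W
R_total = 0.1949 K/W
Q = ΔT/R_total = 40/0.1949

Q ≈ 205 W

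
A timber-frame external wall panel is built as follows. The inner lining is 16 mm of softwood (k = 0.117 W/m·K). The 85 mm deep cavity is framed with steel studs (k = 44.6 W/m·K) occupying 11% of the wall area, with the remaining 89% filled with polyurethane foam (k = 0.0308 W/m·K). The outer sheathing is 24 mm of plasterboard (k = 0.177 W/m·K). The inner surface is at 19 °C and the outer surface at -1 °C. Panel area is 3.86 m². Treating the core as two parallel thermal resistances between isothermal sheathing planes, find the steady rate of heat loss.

Q ≈ 267 W

Sheathing layers in series; stud and cavity paths in parallel between them.
R_inner = 0.016/(0.117×3.86) = 0.03543 K/W
R_stud  = 0.085/(44.6×0.11×3.86) = 0.004489 K/W
R_cav   = 0.085/(0.0308×0.89×3.86) = 0.8033 K/W
1/R_core = 1/R_stud + 1/R_cav → R_core = 0.004464 K/W
R_outer = 0.024/(0.177×3.86) = 0.03513 K/W
R_total = 0.07502 K/W
Q = ΔT/R_total = 20/0.07502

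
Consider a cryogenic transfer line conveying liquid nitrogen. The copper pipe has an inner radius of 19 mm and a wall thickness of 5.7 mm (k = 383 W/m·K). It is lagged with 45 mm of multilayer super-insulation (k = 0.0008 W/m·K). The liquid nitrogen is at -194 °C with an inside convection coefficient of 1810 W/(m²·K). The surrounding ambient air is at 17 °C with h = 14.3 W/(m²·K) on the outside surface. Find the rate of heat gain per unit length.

q′ ≈ 1.02 W/m

Cylindrical conduction, so R = ln(r₂/r₁)/(2πkL) per layer, in series:
R_inner film = 1/(h_i·2πr₁L) = 1/(1810×2π×0.019×1) = 0.004628 K/W
R_copper pipe wall = ln(24.7/19)/(2π×383×1) = 1.09×10^-4 K/W
R_multilayer super-insulation = ln(69.7/24.7)/(2π×0.0008×1) = 206.4 K/W
R_outer film = 1/(h_o·2πr_oL) = 1/(14.3×2π×0.0697×1) = 0.1597 K/W
R_total = 206.5 K/W
Q = ΔT/R_total = 211/206.5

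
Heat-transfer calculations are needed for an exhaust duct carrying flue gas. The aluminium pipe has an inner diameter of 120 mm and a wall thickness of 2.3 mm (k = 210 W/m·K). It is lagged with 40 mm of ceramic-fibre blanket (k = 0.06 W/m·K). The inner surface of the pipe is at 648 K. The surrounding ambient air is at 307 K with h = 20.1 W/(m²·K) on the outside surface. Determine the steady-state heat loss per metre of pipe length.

q′ ≈ 245 W/m

Radial resistances (cylindrical: R_cond = ln(r_o/r_i)/(2πkL), R_conv = 1/(h·2πrL)):
R_aluminium pipe wall = ln(62.3/60)/(2π×210×1) = 2.851×10^-5 K/W
R_ceramic-fibre blanket = ln(102.3/62.3)/(2π×0.06×1) = 1.316 K/W
R_outer film = 1/(h_o·2πr_oL) = 1/(20.1×2π×0.1023×1) = 0.0774 K/W
R_total = 1.393 K/W
Q = ΔT/R_total = 341/1.393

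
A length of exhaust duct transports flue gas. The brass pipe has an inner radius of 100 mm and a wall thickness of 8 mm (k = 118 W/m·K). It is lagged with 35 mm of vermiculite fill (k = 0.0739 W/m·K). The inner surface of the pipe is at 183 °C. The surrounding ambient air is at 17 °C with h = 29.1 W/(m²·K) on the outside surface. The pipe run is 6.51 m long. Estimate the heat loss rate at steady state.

Treating each annulus and film as a series resistance:
R_brass pipe wall = ln(108/100)/(2π×118×6.51) = 1.595×10^-5 K/W
R_vermiculite fill = ln(143/108)/(2π×0.0739×6.51) = 0.09287 K/W
R_outer film = 1/(h_o·2πr_oL) = 1/(29.1×2π×0.143×6.51) = 0.005875 K/W
R_total = 0.09876 K/W
Q = ΔT/R_total = 166/0.09876

Q ≈ 1680 W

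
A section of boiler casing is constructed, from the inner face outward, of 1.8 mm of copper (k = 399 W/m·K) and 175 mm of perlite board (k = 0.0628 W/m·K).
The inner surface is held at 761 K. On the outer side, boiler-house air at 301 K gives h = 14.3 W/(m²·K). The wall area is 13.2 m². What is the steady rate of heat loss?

Thermal resistances in series:
R_copper = L/(kA) = 0.0018/(399×13.2) = 3.418×10^-7 K/W
R_perlite board = L/(kA) = 0.175/(0.0628×13.2) = 0.2111 K/W
R_outer film = 1/(h_o·A) = 1/(14.3×13.2) = 0.005298 K/W
R_total = 0.2164 K/W
Q = ΔT / R_total = 460 / 0.2164

Q ≈ 2130 W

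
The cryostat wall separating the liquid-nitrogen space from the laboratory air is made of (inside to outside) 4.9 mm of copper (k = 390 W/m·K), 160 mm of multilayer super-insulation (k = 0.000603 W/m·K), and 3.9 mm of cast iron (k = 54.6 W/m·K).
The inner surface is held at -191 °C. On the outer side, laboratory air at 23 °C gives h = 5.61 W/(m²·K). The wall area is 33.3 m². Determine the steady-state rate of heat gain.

Q ≈ 26.8 W

Model the wall as resistances in series:
R_copper = L/(kA) = 0.0049/(390×33.3) = 3.773×10^-7 K/W
R_multilayer super-insulation = L/(kA) = 0.16/(0.000603×33.3) = 7.968 K/W
R_cast iron = L/(kA) = 0.0039/(54.6×33.3) = 2.145×10^-6 K/W
R_outer film = 1/(h_o·A) = 1/(5.61×33.3) = 0.005353 K/W
R_total = 7.974 K/W
Q = ΔT / R_total = 214 / 7.974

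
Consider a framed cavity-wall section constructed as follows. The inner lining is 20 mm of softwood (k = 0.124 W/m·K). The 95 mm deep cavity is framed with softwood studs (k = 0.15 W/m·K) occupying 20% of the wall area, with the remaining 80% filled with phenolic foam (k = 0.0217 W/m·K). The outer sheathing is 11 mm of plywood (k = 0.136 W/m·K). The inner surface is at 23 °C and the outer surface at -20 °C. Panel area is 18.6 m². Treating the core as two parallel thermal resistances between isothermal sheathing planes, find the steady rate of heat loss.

Q ≈ 356 W

Sheathing layers in series; stud and cavity paths in parallel between them.
R_inner = 0.02/(0.124×18.6) = 0.008672 K/W
R_stud  = 0.095/(0.15×0.2×18.6) = 0.1703 K/W
R_cav   = 0.095/(0.0217×0.8×18.6) = 0.2942 K/W
1/R_core = 1/R_stud + 1/R_cav → R_core = 0.1078 K/W
R_outer = 0.011/(0.136×18.6) = 0.004349 K/W
R_total = 0.1209 K/W
Q = ΔT/R_total = 43/0.1209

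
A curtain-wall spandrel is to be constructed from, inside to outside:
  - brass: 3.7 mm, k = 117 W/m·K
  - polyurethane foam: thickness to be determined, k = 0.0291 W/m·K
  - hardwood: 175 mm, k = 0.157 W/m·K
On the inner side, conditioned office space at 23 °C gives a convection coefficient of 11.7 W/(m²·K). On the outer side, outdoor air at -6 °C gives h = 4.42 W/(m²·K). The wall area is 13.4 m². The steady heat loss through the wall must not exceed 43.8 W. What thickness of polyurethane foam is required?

Series thermal resistances:
R_inner film = 1/(h_i·A) = 1/(11.7×13.4) = 0.006378 K/W
R_brass = L/(kA) = 0.0037/(117×13.4) = 2.36×10^-6 K/W
R_hardwood = L/(kA) = 0.175/(0.157×13.4) = 0.08318 K/W
R_outer film = 1/(h_o·A) = 1/(4.42×13.4) = 0.01688 K/W
Sum of the known resistances R_other = 0.1064 K/W
Required total resistance R_tot = ΔT/Q_allow = 29/43.8 = 0.6621 K/W
R_polyurethane foam = R_tot − R_other = 0.5557 K/W
L = R·k·A = 0.5557×0.0291×13.4

L ≈ 217 mm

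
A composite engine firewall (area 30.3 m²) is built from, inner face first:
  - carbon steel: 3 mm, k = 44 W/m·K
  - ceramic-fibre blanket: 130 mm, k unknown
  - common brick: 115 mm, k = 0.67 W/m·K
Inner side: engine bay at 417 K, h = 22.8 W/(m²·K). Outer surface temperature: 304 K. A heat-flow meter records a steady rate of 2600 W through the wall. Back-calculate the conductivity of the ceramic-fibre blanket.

Using the resistance-network approach (series):
R_inner film = 1/(h_i·A) = 1/(22.8×30.3) = 0.001448 K/W
R_carbon steel = L/(kA) = 0.003/(44×30.3) = 2.25×10^-6 K/W
R_common brick = L/(kA) = 0.115/(0.67×30.3) = 0.005665 K/W
Sum of known resistances R_other = 0.007115 K/W
Total R = ΔT/Q = 113/2600 = 0.04346 K/W
R_ceramic-fibre blanket = R_total − R_other = 0.03635 K/W
k = L/(R·A) = 0.13/(0.03635×30.3)

k ≈ 0.118 W/(m·K)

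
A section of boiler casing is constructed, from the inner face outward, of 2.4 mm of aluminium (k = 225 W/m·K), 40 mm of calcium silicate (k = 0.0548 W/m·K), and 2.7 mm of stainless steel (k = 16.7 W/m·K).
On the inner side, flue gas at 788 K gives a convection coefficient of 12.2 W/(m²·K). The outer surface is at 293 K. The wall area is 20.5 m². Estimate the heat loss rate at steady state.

Model the wall as resistances in series:
R_inner film = 1/(h_i·A) = 1/(12.2×20.5) = 0.003998 K/W
R_aluminium = L/(kA) = 0.0024/(225×20.5) = 5.203×10^-7 K/W
R_calcium silicate = L/(kA) = 0.04/(0.0548×20.5) = 0.03561 K/W
R_stainless steel = L/(kA) = 0.0027/(16.7×20.5) = 7.887×10^-6 K/W
R_total = 0.03961 K/W
Q = ΔT / R_total = 495 / 0.03961

Q ≈ 12500 W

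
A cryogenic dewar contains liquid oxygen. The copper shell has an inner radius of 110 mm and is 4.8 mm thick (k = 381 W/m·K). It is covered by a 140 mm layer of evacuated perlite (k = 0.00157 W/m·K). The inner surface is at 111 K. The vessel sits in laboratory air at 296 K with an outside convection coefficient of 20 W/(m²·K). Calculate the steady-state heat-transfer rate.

Each spherical layer contributes R = (1/r_i − 1/r_o)/(4πk):
R_copper shell = (1/0.11 − 1/0.1148)/(4π×381) = 7.939×10^-5 K/W
R_evacuated perlite = (1/0.1148 − 1/0.2548)/(4π×0.00157) = 242.6 K/W
R_outer film = 1/(h·4πr_o²) = 1/(20×4π×0.2548²) = 0.06129 K/W
R_total = 242.7 K/W
Q = ΔT/R_total = 185/242.7

Q ≈ 0.762 W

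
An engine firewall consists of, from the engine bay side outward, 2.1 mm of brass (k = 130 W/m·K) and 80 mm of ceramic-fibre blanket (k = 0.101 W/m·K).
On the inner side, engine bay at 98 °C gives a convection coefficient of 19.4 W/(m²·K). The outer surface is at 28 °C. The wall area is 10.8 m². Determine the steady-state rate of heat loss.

Model the wall as resistances in series:
R_inner film = 1/(h_i·A) = 1/(19.4×10.8) = 0.004773 K/W
R_brass = L/(kA) = 0.0021/(130×10.8) = 1.496×10^-6 K/W
R_ceramic-fibre blanket = L/(kA) = 0.08/(0.101×10.8) = 0.07334 K/W
R_total = 0.07811 K/W
Q = ΔT / R_total = 70 / 0.07811

Q ≈ 896 W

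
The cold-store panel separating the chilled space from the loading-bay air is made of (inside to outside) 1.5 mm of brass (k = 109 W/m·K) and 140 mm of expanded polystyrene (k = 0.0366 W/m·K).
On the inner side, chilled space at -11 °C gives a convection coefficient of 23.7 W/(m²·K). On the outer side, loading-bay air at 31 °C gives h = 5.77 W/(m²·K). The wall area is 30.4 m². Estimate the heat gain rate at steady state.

Using the resistance-network approach (series):
R_inner film = 1/(h_i·A) = 1/(23.7×30.4) = 0.001388 K/W
R_brass = L/(kA) = 0.0015/(109×30.4) = 4.527×10^-7 K/W
R_expanded polystyrene = L/(kA) = 0.14/(0.0366×30.4) = 0.1258 K/W
R_outer film = 1/(h_o·A) = 1/(5.77×30.4) = 0.005701 K/W
R_total = 0.1329 K/W
Q = ΔT / R_total = 42 / 0.1329

Q ≈ 316 W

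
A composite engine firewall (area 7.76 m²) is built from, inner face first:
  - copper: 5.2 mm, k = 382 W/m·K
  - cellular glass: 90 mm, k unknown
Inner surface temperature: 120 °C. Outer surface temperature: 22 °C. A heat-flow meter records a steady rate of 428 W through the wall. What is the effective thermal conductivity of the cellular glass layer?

Thermal resistances in series:
R_copper = L/(kA) = 0.0052/(382×7.76) = 1.754×10^-6 K/W
Sum of known resistances R_other = 1.754×10^-6 K/W
Total R = ΔT/Q = 98/428 = 0.229 K/W
R_cellular glass = R_total − R_other = 0.229 K/W
k = L/(R·A) = 0.09/(0.229×7.76)

k ≈ 0.0507 W/(m·K)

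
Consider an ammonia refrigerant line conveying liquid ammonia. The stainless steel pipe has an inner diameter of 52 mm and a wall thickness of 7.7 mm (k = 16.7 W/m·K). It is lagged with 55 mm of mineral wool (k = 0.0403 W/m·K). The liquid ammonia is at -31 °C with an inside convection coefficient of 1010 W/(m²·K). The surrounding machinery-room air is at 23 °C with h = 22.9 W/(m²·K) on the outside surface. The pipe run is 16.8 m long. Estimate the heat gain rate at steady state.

Q ≈ 232 W

Cylindrical conduction, so R = ln(r₂/r₁)/(2πkL) per layer, in series:
R_inner film = 1/(h_i·2πr₁L) = 1/(1010×2π×0.026×16.8) = 3.608×10^-4 K/W
R_stainless steel pipe wall = ln(33.7/26)/(2π×16.7×16.8) = 1.472×10^-4 K/W
R_mineral wool = ln(88.7/33.7)/(2π×0.0403×16.8) = 0.2275 K/W
R_outer film = 1/(h_o·2πr_oL) = 1/(22.9×2π×0.0887×16.8) = 0.004664 K/W
R_total = 0.2327 K/W
Q = ΔT/R_total = 54/0.2327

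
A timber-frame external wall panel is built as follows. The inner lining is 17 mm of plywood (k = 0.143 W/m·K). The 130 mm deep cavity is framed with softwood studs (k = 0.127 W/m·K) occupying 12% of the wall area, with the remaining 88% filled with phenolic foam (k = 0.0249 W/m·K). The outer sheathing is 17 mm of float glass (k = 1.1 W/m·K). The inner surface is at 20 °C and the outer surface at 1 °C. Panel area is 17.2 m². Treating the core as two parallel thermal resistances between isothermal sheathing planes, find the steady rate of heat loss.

Q ≈ 89.9 W

Sheathing layers in series; stud and cavity paths in parallel between them.
R_inner = 0.017/(0.143×17.2) = 0.006912 K/W
R_stud  = 0.13/(0.127×0.12×17.2) = 0.4959 K/W
R_cav   = 0.13/(0.0249×0.88×17.2) = 0.3449 K/W
1/R_core = 1/R_stud + 1/R_cav → R_core = 0.2034 K/W
R_outer = 0.017/(1.1×17.2) = 8.985×10^-4 K/W
R_total = 0.2112 K/W
Q = ΔT/R_total = 19/0.2112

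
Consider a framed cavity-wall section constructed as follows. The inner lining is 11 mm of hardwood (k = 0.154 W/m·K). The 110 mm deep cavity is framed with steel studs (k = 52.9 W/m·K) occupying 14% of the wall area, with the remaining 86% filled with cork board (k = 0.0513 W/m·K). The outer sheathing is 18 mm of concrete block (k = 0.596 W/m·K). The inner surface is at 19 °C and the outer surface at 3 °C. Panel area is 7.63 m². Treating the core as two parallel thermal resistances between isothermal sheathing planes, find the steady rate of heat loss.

Sheathing layers in series; stud and cavity paths in parallel between them.
R_inner = 0.011/(0.154×7.63) = 0.009362 K/W
R_stud  = 0.11/(52.9×0.14×7.63) = 0.001947 K/W
R_cav   = 0.11/(0.0513×0.86×7.63) = 0.3268 K/W
1/R_core = 1/R_stud + 1/R_cav → R_core = 0.001935 K/W
R_outer = 0.018/(0.596×7.63) = 0.003958 K/W
R_total = 0.01525 K/W
Q = ΔT/R_total = 16/0.01525

Q ≈ 1050 W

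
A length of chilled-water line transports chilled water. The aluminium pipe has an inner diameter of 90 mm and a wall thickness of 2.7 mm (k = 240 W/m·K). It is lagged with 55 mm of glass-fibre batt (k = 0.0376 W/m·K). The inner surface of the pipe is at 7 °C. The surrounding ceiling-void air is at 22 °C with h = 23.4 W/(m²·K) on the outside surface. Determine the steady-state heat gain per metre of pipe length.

q′ ≈ 4.53 W/m

Treating each annulus and film as a series resistance:
R_aluminium pipe wall = ln(47.7/45)/(2π×240×1) = 3.864×10^-5 K/W
R_glass-fibre batt = ln(102.7/47.7)/(2π×0.0376×1) = 3.246 K/W
R_outer film = 1/(h_o·2πr_oL) = 1/(23.4×2π×0.1027×1) = 0.06623 K/W
R_total = 3.312 K/W
Q = ΔT/R_total = 15/3.312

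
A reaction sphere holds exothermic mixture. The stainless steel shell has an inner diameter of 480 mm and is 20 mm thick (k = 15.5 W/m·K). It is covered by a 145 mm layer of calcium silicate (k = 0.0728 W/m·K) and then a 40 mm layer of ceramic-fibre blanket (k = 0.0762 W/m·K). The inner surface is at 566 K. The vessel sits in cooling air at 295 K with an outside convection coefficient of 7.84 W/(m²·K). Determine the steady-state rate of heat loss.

Q ≈ 151 W

Radial (spherical) resistances in series:
R_stainless steel shell = (1/0.24 − 1/0.26)/(4π×15.5) = 0.001646 K/W
R_calcium silicate = (1/0.26 − 1/0.405)/(4π×0.0728) = 1.505 K/W
R_ceramic-fibre blanket = (1/0.405 − 1/0.445)/(4π×0.0762) = 0.2318 K/W
R_outer film = 1/(h·4πr_o²) = 1/(7.84×4π×0.445²) = 0.05126 K/W
R_total = 1.79 K/W
Q = ΔT/R_total = 271/1.79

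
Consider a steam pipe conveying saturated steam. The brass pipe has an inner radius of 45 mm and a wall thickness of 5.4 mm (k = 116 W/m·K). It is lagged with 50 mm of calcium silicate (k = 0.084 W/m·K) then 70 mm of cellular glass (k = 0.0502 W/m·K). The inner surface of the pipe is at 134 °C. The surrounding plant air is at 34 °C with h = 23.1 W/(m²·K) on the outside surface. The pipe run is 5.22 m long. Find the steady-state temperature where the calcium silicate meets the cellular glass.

Cylindrical conduction, so R = ln(r₂/r₁)/(2πkL) per layer, in series:
R_brass pipe wall = ln(50.4/45)/(2π×116×5.22) = 2.979×10^-5 K/W
R_calcium silicate = ln(100.4/50.4)/(2π×0.084×5.22) = 0.2501 K/W
R_cellular glass = ln(170.4/100.4)/(2π×0.0502×5.22) = 0.3213 K/W
R_outer film = 1/(h_o·2πr_oL) = 1/(23.1×2π×0.1704×5.22) = 0.007746 K/W
R_total = 0.5792 K/W
Q = ΔT/R_total = 100/0.5792
Q = 173 W
T_interface = T_inner − Q·ΣR(inner→interface) = 134 − 173×0.2502

T ≈ 90.8 °C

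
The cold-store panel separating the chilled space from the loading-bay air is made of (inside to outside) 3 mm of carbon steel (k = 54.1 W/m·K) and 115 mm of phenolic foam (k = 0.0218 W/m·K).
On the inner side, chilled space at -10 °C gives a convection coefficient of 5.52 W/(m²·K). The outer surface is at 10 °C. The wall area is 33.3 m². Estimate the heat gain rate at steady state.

Q ≈ 122 W

Using the resistance-network approach (series):
R_inner film = 1/(h_i·A) = 1/(5.52×33.3) = 0.00544 K/W
R_carbon steel = L/(kA) = 0.003/(54.1×33.3) = 1.665×10^-6 K/W
R_phenolic foam = L/(kA) = 0.115/(0.0218×33.3) = 0.1584 K/W
R_total = 0.1639 K/W
Q = ΔT / R_total = 20 / 0.1639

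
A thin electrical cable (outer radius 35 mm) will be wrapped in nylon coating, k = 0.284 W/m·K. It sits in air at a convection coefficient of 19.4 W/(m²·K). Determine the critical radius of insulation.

For a cylinder r_cr = k/h = 0.284/19.4
r_cr = 14.6 mm; since the bare radius (35 mm) is above r_cr, any added insulation will reduce heat loss.

r_cr ≈ 14.6 mm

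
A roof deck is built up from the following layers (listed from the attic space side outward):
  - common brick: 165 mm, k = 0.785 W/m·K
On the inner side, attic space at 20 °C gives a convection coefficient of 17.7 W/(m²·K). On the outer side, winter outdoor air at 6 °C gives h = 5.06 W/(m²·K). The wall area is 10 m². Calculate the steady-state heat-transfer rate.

Series thermal resistances:
R_inner film = 1/(h_i·A) = 1/(17.7×10) = 0.00565 K/W
R_common brick = L/(kA) = 0.165/(0.785×10) = 0.02102 K/W
R_outer film = 1/(h_o·A) = 1/(5.06×10) = 0.01976 K/W
R_total = 0.04643 K/W
Q = ΔT / R_total = 14 / 0.04643

Q ≈ 302 W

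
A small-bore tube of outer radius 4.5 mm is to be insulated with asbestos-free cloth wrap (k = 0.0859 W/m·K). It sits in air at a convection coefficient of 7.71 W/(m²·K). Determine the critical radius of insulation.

For a cylinder r_cr = k/h = 0.0859/7.71
r_cr = 11.1 mm; since the bare radius (4.5 mm) is below r_cr, adding a thin layer of insulation will *increase* heat loss.

r_cr ≈ 11.1 mm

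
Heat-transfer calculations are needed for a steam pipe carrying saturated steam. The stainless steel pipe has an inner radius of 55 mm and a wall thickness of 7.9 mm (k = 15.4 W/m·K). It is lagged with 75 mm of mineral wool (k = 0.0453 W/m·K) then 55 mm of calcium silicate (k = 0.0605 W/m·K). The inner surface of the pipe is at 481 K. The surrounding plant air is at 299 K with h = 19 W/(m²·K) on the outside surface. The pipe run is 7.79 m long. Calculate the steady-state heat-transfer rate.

Q ≈ 385 W

Cylindrical conduction, so R = ln(r₂/r₁)/(2πkL) per layer, in series:
R_stainless steel pipe wall = ln(62.9/55)/(2π×15.4×7.79) = 1.781×10^-4 K/W
R_mineral wool = ln(137.9/62.9)/(2π×0.0453×7.79) = 0.354 K/W
R_calcium silicate = ln(192.9/137.9)/(2π×0.0605×7.79) = 0.1133 K/W
R_outer film = 1/(h_o·2πr_oL) = 1/(19×2π×0.1929×7.79) = 0.005574 K/W
R_total = 0.4731 K/W
Q = ΔT/R_total = 182/0.4731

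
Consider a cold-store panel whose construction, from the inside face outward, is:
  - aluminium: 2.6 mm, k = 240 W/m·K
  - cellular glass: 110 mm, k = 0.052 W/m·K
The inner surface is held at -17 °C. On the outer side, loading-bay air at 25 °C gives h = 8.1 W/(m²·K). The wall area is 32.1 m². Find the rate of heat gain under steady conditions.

Q ≈ 602 W

Series thermal resistances:
R_aluminium = L/(kA) = 0.0026/(240×32.1) = 3.375×10^-7 K/W
R_cellular glass = L/(kA) = 0.11/(0.052×32.1) = 0.0659 K/W
R_outer film = 1/(h_o·A) = 1/(8.1×32.1) = 0.003846 K/W
R_total = 0.06975 K/W
Q = ΔT / R_total = 42 / 0.06975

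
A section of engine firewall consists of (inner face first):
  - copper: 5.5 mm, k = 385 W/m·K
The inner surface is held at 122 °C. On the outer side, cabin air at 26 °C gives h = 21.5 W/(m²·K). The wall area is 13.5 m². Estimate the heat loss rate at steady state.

Q ≈ 27900 W

Series thermal resistances:
R_copper = L/(kA) = 0.0055/(385×13.5) = 1.058×10^-6 K/W
R_outer film = 1/(h_o·A) = 1/(21.5×13.5) = 0.003445 K/W
R_total = 0.003446 K/W
Q = ΔT / R_total = 96 / 0.003446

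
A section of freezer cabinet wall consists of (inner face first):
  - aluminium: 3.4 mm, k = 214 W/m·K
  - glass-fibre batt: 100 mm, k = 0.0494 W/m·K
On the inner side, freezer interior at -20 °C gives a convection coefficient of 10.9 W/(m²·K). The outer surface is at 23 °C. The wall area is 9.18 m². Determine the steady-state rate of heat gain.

Q ≈ 187 W

Thermal resistances in series:
R_inner film = 1/(h_i·A) = 1/(10.9×9.18) = 0.009994 K/W
R_aluminium = L/(kA) = 0.0034/(214×9.18) = 1.731×10^-6 K/W
R_glass-fibre batt = L/(kA) = 0.1/(0.0494×9.18) = 0.2205 K/W
R_total = 0.2305 K/W
Q = ΔT / R_total = 43 / 0.2305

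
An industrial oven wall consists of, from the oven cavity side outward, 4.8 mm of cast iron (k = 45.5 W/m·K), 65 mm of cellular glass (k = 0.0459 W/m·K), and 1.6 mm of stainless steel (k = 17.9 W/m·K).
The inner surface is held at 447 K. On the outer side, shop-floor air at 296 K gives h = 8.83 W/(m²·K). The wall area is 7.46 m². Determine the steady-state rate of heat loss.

Q ≈ 736 W

Model the wall as resistances in series:
R_cast iron = L/(kA) = 0.0048/(45.5×7.46) = 1.414×10^-5 K/W
R_cellular glass = L/(kA) = 0.065/(0.0459×7.46) = 0.1898 K/W
R_stainless steel = L/(kA) = 0.0016/(17.9×7.46) = 1.198×10^-5 K/W
R_outer film = 1/(h_o·A) = 1/(8.83×7.46) = 0.01518 K/W
R_total = 0.205 K/W
Q = ΔT / R_total = 151 / 0.205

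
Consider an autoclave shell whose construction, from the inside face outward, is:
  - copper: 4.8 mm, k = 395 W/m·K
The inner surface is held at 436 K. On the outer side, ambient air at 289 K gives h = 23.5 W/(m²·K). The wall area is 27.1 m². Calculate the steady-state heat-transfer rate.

Using the resistance-network approach (series):
R_copper = L/(kA) = 0.0048/(395×27.1) = 4.484×10^-7 K/W
R_outer film = 1/(h_o·A) = 1/(23.5×27.1) = 0.00157 K/W
R_total = 0.001571 K/W
Q = ΔT / R_total = 147 / 0.001571

Q ≈ 93600 W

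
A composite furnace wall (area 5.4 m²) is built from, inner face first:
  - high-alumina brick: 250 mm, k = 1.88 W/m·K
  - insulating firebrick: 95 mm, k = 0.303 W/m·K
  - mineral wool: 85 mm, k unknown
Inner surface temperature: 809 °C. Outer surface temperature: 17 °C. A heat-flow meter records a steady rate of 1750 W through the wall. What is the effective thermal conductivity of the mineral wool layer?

k ≈ 0.0426 W/(m·K)

Thermal resistances in series:
R_high-alumina brick = L/(kA) = 0.25/(1.88×5.4) = 0.02463 K/W
R_insulating firebrick = L/(kA) = 0.095/(0.303×5.4) = 0.05806 K/W
Sum of known resistances R_other = 0.08269 K/W
Total R = ΔT/Q = 792/1750 = 0.4526 K/W
R_mineral wool = R_total − R_other = 0.3699 K/W
k = L/(R·A) = 0.085/(0.3699×5.4)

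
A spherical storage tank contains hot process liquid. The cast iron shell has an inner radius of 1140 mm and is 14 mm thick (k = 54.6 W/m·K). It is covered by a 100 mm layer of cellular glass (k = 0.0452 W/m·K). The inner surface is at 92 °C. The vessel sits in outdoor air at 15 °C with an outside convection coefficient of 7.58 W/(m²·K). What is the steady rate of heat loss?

For a spherical shell R = (1/r₁ − 1/r₂)/(4πk); film R = 1/(h·4πr²). In series:
R_cast iron shell = (1/1.14 − 1/1.154)/(4π×54.6) = 1.551×10^-5 K/W
R_cellular glass = (1/1.154 − 1/1.254)/(4π×0.0452) = 0.1217 K/W
R_outer film = 1/(h·4πr_o²) = 1/(7.58×4π×1.254²) = 0.006676 K/W
R_total = 0.1284 K/W
Q = ΔT/R_total = 77/0.1284

Q ≈ 600 W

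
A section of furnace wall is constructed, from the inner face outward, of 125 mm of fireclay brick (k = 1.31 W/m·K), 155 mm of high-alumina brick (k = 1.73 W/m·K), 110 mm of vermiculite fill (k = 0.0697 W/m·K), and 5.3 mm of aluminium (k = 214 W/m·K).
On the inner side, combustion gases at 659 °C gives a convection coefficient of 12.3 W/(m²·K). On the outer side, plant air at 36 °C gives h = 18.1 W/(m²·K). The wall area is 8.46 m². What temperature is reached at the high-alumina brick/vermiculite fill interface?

Thermal resistances in series:
R_inner film = 1/(h_i·A) = 1/(12.3×8.46) = 0.00961 K/W
R_fireclay brick = L/(kA) = 0.125/(1.31×8.46) = 0.01128 K/W
R_high-alumina brick = L/(kA) = 0.155/(1.73×8.46) = 0.01059 K/W
R_vermiculite fill = L/(kA) = 0.11/(0.0697×8.46) = 0.1865 K/W
R_aluminium = L/(kA) = 0.0053/(214×8.46) = 2.927×10^-6 K/W
R_outer film = 1/(h_o·A) = 1/(18.1×8.46) = 0.006531 K/W
R_total = 0.2246 K/W;  Q = ΔT/R_total = 623/0.2246 = 2774 W
T_interface = T_inner − Q·ΣR(inner→interface) = 659 − 2770×0.03148

T ≈ 572 °C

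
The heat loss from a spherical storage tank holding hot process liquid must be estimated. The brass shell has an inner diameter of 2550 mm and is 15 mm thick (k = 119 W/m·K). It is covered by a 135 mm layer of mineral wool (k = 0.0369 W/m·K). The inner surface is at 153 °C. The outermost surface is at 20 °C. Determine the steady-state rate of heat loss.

Spherical conduction: R = (1/r_in − 1/r_out)/(4πk) per layer; series-sum.
R_brass shell = (1/1.275 − 1/1.29)/(4π×119) = 6.099×10^-6 K/W
R_mineral wool = (1/1.29 − 1/1.425)/(4π×0.0369) = 0.1584 K/W
R_total = 0.1584 K/W
Q = ΔT/R_total = 133/0.1584

Q ≈ 840 W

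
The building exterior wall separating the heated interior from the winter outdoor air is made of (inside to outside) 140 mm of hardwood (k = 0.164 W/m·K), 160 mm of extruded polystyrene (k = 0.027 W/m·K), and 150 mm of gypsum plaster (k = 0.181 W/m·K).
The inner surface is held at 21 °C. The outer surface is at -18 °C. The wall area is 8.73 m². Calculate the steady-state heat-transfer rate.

Q ≈ 44.7 W

Series thermal resistances:
R_hardwood = L/(kA) = 0.14/(0.164×8.73) = 0.09778 K/W
R_extruded polystyrene = L/(kA) = 0.16/(0.027×8.73) = 0.6788 K/W
R_gypsum plaster = L/(kA) = 0.15/(0.181×8.73) = 0.09493 K/W
R_total = 0.8715 K/W
Q = ΔT / R_total = 39 / 0.8715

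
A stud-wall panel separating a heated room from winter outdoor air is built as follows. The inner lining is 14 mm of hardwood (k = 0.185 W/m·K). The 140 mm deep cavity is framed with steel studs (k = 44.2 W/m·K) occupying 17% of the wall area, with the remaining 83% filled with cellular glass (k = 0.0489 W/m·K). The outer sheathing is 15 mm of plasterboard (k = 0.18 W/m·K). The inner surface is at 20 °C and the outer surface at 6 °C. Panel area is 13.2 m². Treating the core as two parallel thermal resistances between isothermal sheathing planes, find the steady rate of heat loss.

Sheathing layers in series; stud and cavity paths in parallel between them.
R_inner = 0.014/(0.185×13.2) = 0.005733 K/W
R_stud  = 0.14/(44.2×0.17×13.2) = 0.001412 K/W
R_cav   = 0.14/(0.0489×0.83×13.2) = 0.2613 K/W
1/R_core = 1/R_stud + 1/R_cav → R_core = 0.001404 K/W
R_outer = 0.015/(0.18×13.2) = 0.006313 K/W
R_total = 0.01345 K/W
Q = ΔT/R_total = 14/0.01345

Q ≈ 1040 W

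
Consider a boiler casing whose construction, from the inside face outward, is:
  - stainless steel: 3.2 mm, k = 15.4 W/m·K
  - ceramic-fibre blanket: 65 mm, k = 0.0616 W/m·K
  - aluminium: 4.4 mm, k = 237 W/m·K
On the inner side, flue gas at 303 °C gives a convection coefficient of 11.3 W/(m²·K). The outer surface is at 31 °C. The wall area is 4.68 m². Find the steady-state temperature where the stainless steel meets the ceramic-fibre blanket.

T ≈ 282 °C

Treating each layer as a thermal resistance in series:
R_inner film = 1/(h_i·A) = 1/(11.3×4.68) = 0.01891 K/W
R_stainless steel = L/(kA) = 0.0032/(15.4×4.68) = 4.44×10^-5 K/W
R_ceramic-fibre blanket = L/(kA) = 0.065/(0.0616×4.68) = 0.2255 K/W
R_aluminium = L/(kA) = 0.0044/(237×4.68) = 3.967×10^-6 K/W
R_total = 0.2444 K/W;  Q = ΔT/R_total = 272/0.2444 = 1113 W
T_interface = T_inner − Q·ΣR(inner→interface) = 303 − 1110×0.01895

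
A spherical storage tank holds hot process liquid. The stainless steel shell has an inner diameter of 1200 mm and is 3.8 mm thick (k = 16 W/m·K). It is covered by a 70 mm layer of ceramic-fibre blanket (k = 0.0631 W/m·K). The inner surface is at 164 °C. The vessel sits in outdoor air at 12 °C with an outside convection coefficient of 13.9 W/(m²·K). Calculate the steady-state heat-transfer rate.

Q ≈ 662 W

Spherical conduction: R = (1/r_in − 1/r_out)/(4πk) per layer; series-sum.
R_stainless steel shell = (1/0.6 − 1/0.6038)/(4π×16) = 5.217×10^-5 K/W
R_ceramic-fibre blanket = (1/0.6038 − 1/0.6738)/(4π×0.0631) = 0.217 K/W
R_outer film = 1/(h·4πr_o²) = 1/(13.9×4π×0.6738²) = 0.01261 K/W
R_total = 0.2296 K/W
Q = ΔT/R_total = 152/0.2296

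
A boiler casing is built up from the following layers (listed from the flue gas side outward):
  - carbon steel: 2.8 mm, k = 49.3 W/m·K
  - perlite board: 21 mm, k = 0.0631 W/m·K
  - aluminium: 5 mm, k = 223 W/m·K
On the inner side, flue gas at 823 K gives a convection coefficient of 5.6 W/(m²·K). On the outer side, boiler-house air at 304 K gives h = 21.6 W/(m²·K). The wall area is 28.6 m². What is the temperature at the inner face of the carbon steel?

Treating each layer as a thermal resistance in series:
R_inner film = 1/(h_i·A) = 1/(5.6×28.6) = 0.006244 K/W
R_carbon steel = L/(kA) = 0.0028/(49.3×28.6) = 1.986×10^-6 K/W
R_perlite board = L/(kA) = 0.021/(0.0631×28.6) = 0.01164 K/W
R_aluminium = L/(kA) = 0.005/(223×28.6) = 7.84×10^-7 K/W
R_outer film = 1/(h_o·A) = 1/(21.6×28.6) = 0.001619 K/W
R_total = 0.0195 K/W;  Q = ΔT/R_total = 519/0.0195 = 26610 W
T_interface = T_inner − Q·ΣR(inner→interface) = 823 − 26600×0.006244

T ≈ 657 K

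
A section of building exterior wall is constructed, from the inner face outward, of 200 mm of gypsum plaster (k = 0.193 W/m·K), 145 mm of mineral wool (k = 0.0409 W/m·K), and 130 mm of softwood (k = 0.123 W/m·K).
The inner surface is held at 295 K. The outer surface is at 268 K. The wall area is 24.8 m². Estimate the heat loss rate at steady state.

Model the wall as resistances in series:
R_gypsum plaster = L/(kA) = 0.2/(0.193×24.8) = 0.04179 K/W
R_mineral wool = L/(kA) = 0.145/(0.0409×24.8) = 0.143 K/W
R_softwood = L/(kA) = 0.13/(0.123×24.8) = 0.04262 K/W
R_total = 0.2274 K/W
Q = ΔT / R_total = 27 / 0.2274

Q ≈ 119 W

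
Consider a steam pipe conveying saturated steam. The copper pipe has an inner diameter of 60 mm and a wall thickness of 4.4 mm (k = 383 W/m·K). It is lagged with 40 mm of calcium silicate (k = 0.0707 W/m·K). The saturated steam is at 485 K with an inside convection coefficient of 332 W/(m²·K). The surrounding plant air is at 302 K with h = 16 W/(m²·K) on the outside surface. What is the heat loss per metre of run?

Treating each annulus and film as a series resistance:
R_inner film = 1/(h_i·2πr₁L) = 1/(332×2π×0.03×1) = 0.01598 K/W
R_copper pipe wall = ln(34.4/30)/(2π×383×1) = 5.687×10^-5 K/W
R_calcium silicate = ln(74.4/34.4)/(2π×0.0707×1) = 1.737 K/W
R_outer film = 1/(h_o·2πr_oL) = 1/(16×2π×0.0744×1) = 0.1337 K/W
R_total = 1.886 K/W
Q = ΔT/R_total = 183/1.886

q′ ≈ 97 W/m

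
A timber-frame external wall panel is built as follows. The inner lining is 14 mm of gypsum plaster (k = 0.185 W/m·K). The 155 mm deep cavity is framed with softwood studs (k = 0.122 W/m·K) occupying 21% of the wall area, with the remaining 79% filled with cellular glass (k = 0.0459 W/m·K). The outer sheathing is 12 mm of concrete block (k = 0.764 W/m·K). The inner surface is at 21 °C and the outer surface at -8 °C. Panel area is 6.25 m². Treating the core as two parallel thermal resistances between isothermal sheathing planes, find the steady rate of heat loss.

Sheathing layers in series; stud and cavity paths in parallel between them.
R_inner = 0.014/(0.185×6.25) = 0.01211 K/W
R_stud  = 0.155/(0.122×0.21×6.25) = 0.968 K/W
R_cav   = 0.155/(0.0459×0.79×6.25) = 0.6839 K/W
1/R_core = 1/R_stud + 1/R_cav → R_core = 0.4008 K/W
R_outer = 0.012/(0.764×6.25) = 0.002513 K/W
R_total = 0.4154 K/W
Q = ΔT/R_total = 29/0.4154

Q ≈ 69.8 W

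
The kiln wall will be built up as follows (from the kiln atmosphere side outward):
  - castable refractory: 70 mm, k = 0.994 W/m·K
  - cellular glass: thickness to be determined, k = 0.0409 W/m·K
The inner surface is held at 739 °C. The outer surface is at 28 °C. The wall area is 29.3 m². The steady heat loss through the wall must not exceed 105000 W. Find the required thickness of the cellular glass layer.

L ≈ 5.23 mm

Thermal resistances in series:
R_castable refractory = L/(kA) = 0.07/(0.994×29.3) = 0.002403 K/W
Sum of the known resistances R_other = 0.002403 K/W
Required total resistance R_tot = ΔT/Q_allow = 711/105000 = 0.006771 K/W
R_cellular glass = R_tot − R_other = 0.004368 K/W
L = R·k·A = 0.004368×0.0409×29.3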